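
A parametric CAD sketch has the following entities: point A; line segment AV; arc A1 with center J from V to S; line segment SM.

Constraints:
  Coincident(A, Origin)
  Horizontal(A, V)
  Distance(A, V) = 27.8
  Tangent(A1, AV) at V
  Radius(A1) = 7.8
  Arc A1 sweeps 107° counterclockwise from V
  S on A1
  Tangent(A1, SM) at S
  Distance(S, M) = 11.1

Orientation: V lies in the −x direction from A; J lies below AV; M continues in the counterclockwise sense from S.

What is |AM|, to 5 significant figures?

38.121

On A1, V sits at bearing 90° from J; a 107° counterclockwise sweep puts S at bearing 197°, so S = J + 7.8·(cos 197°, sin 197°) = (-35.259, -10.080). The tangent condition forces JS to be normal to SM, so SM runs along (−sin 197°, cos 197°); with |SM| = 11.1, M = (-32.014, -20.695). Then |AM| = |M − A| = 38.121.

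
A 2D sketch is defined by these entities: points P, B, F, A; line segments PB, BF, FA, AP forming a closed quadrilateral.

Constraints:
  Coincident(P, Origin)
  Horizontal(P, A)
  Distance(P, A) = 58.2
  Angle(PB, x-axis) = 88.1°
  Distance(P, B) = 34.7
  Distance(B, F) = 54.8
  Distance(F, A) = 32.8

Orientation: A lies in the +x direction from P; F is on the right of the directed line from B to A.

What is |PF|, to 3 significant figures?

31.0

P is at the origin; P and A share the same y with |PA| = 58.2 and A in +x, so A = (58.2, 0). PB runs at 88.1° with |PB| = 34.7, so B = (1.15, 34.7). F is determined by |BF| = 54.8 and |FA| = 32.8 together: it lies at the intersection of circle(B, 54.8) and circle(A, 32.8). With |BA| = 66.8, the foot of the radical line on BA is 47.8 from B and the perpendicular offset is √(54.8² − 47.8²) = 26.8. Taking the right-of-BA solution: F = (28.1, -13.0).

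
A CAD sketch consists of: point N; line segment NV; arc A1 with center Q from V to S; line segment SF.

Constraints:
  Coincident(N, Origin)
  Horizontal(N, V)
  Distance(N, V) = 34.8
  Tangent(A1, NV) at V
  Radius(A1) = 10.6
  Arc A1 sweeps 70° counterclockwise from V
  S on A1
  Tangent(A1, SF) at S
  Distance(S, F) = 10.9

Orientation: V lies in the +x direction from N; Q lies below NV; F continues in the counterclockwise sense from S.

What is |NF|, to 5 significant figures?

27.242

On A1, V sits at bearing 90° from Q; a 70° counterclockwise sweep puts S at bearing 160°, so S = Q + 10.6·(cos 160°, sin 160°) = (24.839, -6.9746). A1 meets SF tangentially, so QS is at right angles to SF, so SF runs along (−sin 160°, cos 160°); with |SF| = 10.9, F = (21.111, -17.217). Then |NF| = |F − N| = 27.242.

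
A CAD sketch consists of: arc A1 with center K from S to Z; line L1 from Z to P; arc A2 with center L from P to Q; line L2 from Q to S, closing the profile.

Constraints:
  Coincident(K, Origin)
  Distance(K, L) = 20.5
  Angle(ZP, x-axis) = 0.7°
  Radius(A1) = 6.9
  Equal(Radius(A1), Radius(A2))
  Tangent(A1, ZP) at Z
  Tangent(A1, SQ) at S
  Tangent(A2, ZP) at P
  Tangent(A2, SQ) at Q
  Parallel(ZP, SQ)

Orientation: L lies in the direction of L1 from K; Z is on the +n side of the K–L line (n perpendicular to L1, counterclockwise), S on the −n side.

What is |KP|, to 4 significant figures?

21.63

The slot axis is L1's direction at 0.7°, so u = (cos 0.7°, sin 0.7°) = (0.9999, 0.01222) and n = (−sin 0.7°, cos 0.7°) = (-0.01222, 0.9999). K is at the origin and L lies 20.5 along u from K, so L = 20.5·u = (20.50, 0.2504). Tangency of A1 to both parallel lines with radius 6.9 puts Z and S at K ± 6.9·n: Z = (-0.08430, 6.899), S = (0.08430, -6.899). Equal radii place P and Q the same way about L: P = L + 6.9·n = (20.41, 7.150), Q = L − 6.9·n = (20.58, -6.649). Then |KP| = |P − K| = 21.63.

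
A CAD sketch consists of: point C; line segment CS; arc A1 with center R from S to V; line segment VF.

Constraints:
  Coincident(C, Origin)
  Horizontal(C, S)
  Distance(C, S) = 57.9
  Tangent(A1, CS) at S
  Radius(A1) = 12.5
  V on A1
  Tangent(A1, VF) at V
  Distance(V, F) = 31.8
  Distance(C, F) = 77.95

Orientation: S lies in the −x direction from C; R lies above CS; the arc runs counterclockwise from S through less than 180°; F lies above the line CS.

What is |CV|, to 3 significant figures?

50.6

Checks: |RV| = 12.50 ✓; ∠(RV, VF) = 90.00° ✓; |VF| = 31.80 ✓; |CF| = 77.95 ✓.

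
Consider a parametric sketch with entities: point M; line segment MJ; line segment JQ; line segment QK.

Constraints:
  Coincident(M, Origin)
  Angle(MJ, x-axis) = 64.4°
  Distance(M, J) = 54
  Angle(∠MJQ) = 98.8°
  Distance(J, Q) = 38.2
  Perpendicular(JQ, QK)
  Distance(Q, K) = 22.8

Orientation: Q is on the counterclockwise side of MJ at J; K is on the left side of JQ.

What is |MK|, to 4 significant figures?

55.61

∠MJQ = 98.8°, so JQ runs at 64.4° + (180° − 98.8°) = 145.6° from the x-axis; with |JQ| = 38.2, Q = J + 38.2·(cos 145.6°, sin 145.6°) = (-8.187, 70.28). JQ ⟂ QK; with |QK| = 22.8 on the left of JQ, K = Q + 22.8·(-0.5650, -0.8251) = (-21.07, 51.47). Then |MK| = |K − M| = 55.61.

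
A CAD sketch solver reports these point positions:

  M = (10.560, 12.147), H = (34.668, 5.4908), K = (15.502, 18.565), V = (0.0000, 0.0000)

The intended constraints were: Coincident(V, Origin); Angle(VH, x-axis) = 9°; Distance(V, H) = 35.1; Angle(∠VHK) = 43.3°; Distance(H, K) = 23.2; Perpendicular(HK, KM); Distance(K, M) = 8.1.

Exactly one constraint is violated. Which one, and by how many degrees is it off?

Perpendicular(HK, KM) — off by 3.30°.

V = (0.00, 0.00) ✓; VH at 9.000° ✓; |VH| = 35.10 ✓; ∠VHK = 43.30° ✓; |HK| = 23.20 ✓; ∠(HK, KM) = 86.70° ✗; |KM| = 8.100 ✓.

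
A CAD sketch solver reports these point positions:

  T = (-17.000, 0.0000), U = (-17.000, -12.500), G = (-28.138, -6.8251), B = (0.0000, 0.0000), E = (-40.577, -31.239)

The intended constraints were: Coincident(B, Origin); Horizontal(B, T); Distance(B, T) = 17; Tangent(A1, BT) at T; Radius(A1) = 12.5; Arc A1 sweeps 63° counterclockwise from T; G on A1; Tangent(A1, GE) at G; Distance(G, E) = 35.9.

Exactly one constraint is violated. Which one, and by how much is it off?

Distance(G, E) = 35.9 — off by 8.50.

B = (0.00, 0.00) ✓; B.y = 0.00, T.y = 0.00 ✓; |BT| = 17.00 ✓; ∠(UT, TB) = 90.00° ✓; |UT| = 12.50 ✓; bearing(U→G) − bearing(U→T) = 63.00° ✓; |UG| = 12.50 ✓; ∠(UG, GE) = 90.00° ✓; |GE| = 27.40 ✗.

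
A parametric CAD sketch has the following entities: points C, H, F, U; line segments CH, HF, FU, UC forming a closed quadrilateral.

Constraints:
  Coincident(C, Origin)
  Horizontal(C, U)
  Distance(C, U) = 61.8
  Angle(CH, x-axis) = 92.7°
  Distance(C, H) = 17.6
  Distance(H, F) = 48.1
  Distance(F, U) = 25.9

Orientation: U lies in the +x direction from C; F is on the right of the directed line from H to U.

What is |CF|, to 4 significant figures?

39.60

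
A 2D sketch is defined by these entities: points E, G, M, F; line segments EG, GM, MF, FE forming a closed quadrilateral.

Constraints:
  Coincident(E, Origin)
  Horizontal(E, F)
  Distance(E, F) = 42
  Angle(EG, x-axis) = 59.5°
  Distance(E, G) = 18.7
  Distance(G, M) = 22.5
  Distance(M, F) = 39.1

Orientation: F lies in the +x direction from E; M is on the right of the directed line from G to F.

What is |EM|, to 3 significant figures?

6.42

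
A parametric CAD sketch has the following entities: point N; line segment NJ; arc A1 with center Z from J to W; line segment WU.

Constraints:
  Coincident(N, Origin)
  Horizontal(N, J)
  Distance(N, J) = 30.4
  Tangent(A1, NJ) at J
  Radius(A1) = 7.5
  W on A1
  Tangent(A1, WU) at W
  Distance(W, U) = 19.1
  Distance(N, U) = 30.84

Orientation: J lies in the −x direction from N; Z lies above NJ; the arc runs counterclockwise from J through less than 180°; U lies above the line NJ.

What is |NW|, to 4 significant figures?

23.81

N is at the origin; N and J share the same y with |NJ| = 30.4 and J on the −x side, so J = (-30.40, 0.000). A1 meets NJ tangentially, so ZJ is at right angles to NJ, so Z = J + (0, 7.5) = (-30.40, 7.500). Since ZW ⟂ WU (tangency), |ZU| = √(7.5² + 19.1²) = 20.52 regardless of where W sits on A1. So U lies on both circle(N, 30.84) and circle(Z, 20.52); the above-NJ intersection is U = (-18.81, 24.44). W is the foot of the tangent from U: W = (-23.09, 5.821).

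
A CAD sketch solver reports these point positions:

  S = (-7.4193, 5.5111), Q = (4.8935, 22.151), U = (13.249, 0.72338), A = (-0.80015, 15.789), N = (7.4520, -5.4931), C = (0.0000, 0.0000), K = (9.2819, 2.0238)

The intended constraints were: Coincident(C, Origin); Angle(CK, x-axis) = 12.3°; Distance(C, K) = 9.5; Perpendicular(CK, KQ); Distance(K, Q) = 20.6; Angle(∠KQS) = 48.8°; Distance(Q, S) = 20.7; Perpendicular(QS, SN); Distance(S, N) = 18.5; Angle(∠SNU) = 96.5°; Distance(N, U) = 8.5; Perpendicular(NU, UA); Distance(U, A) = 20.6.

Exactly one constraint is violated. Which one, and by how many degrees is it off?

Perpendicular(NU, UA) — off by 4.00°.

C = (0.00, 0.00) ✓; CK at 12.30° ✓; |CK| = 9.500 ✓; ∠(CK, KQ) = 90.00° ✓; |KQ| = 20.60 ✓; ∠KQS = 48.80° ✓; |QS| = 20.70 ✓; ∠(QS, SN) = 90.00° ✓; |SN| = 18.50 ✓; ∠SNU = 96.50° ✓; |NU| = 8.500 ✓; ∠(NU, UA) = 86.00° ✗; |UA| = 20.60 ✓.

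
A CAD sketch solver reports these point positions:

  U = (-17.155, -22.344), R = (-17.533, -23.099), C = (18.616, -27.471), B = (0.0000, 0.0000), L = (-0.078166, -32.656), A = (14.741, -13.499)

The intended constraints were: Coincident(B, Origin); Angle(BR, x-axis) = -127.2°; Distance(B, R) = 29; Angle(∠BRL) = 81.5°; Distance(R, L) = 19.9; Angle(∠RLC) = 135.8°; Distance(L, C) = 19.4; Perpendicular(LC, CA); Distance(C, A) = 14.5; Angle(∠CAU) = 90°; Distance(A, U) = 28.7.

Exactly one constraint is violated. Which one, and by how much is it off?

Distance(A, U) = 28.7 — off by 4.40.

B = (0.00, 0.00) ✓; BR at -127.2° ✓; |BR| = 29.00 ✓; ∠BRL = 81.50° ✓; |RL| = 19.90 ✓; ∠RLC = 135.8° ✓; |LC| = 19.40 ✓; ∠(LC, CA) = 90.00° ✓; |CA| = 14.50 ✓; ∠CAU = 90.00° ✓; |AU| = 33.10 ✗.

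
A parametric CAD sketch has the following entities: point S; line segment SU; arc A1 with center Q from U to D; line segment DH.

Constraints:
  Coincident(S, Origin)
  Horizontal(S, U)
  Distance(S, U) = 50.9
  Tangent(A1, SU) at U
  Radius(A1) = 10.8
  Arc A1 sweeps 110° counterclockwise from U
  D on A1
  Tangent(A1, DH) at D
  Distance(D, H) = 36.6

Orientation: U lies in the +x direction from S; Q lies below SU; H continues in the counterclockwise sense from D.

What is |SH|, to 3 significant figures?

72.3

S is at the origin; S and U share the same y with |SU| = 50.9 and U on the +x side, so U = (50.9, 0.00). A1 meets SU tangentially, so QU is at right angles to SU, so Q = U + (0, -10.8) = (50.9, -10.8). On A1, U sits at bearing 90° from Q; a 110° counterclockwise sweep puts D at bearing 200°, so D = Q + 10.8·(cos 200°, sin 200°) = (40.8, -14.5). Tangency of A1 to DH means the radius QD is perpendicular to DH, so DH runs along (−sin 200°, cos 200°); with |DH| = 36.6, H = (53.3, -48.9). Then |SH| = |H − S| = 72.3.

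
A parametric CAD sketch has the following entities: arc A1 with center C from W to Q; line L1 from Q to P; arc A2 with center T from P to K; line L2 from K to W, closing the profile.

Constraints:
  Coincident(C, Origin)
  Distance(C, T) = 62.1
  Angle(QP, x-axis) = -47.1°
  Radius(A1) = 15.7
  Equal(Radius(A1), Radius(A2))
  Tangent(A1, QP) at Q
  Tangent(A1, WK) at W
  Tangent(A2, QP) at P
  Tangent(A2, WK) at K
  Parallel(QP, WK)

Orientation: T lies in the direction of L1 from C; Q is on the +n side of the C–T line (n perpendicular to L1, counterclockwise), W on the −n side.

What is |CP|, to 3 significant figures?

64.1

The slot axis is L1's direction at -47.1°, so u = (cos -47.1°, sin -47.1°) = (0.681, -0.733) and n = (−sin -47.1°, cos -47.1°) = (0.733, 0.681). C is at the origin and T lies 62.1 along u from C, so T = 62.1·u = (42.3, -45.5). Tangency of A1 to both parallel lines with radius 15.7 puts Q and W at C ± 15.7·n: Q = (11.5, 10.7), W = (-11.5, -10.7). Equal radii place P and K the same way about T: P = T + 15.7·n = (53.8, -34.8), K = T − 15.7·n = (30.8, -56.2). Then |CP| = |P − C| = 64.1.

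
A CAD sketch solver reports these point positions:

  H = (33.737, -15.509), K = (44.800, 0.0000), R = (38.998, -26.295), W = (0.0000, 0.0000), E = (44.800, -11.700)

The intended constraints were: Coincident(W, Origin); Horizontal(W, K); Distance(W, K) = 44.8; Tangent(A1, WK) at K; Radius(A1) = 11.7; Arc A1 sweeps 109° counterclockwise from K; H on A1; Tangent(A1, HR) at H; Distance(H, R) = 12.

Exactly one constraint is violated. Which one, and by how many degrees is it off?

Tangent(A1, HR) at H — off by 7.00°.

W = (0.00, 0.00) ✓; W.y = 0.00, K.y = 0.00 ✓; |WK| = 44.80 ✓; ∠(EK, KW) = 90.00° ✓; |EK| = 11.70 ✓; bearing(E→H) − bearing(E→K) = 109.0° ✓; |EH| = 11.70 ✓; ∠(EH, HR) = 83.00° ✗; |HR| = 12.00 ✓.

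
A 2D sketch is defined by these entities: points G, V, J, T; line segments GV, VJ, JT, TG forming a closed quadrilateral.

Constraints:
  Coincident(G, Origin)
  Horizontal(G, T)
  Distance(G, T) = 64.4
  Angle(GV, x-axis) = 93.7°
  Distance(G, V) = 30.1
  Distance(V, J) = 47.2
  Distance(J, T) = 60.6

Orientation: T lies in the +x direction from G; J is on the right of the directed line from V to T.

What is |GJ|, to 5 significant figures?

17.562

Checks: |VJ| = 47.20 ✓; |JT| = 60.60 ✓.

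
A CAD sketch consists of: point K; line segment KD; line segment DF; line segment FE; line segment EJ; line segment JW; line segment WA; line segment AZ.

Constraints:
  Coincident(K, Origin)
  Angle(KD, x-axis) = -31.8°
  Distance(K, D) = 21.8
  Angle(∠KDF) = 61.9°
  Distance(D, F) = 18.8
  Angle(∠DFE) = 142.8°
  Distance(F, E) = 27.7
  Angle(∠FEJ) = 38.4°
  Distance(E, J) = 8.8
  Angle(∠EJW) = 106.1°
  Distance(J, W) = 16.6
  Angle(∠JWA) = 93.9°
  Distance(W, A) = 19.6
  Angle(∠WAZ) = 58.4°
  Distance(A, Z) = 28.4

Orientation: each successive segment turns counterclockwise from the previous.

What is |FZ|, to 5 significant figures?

30.693

K is at the origin; KD runs at -31.8° with length 21.8, so D = (18.528, -11.488). ∠KDF = 61.9° gives DF at 86.300° from the x-axis; with |DF| = 18.8, F = (19.741, 7.2732). ∠DFE = 142.8° gives FE at 123.50° from the x-axis; with |FE| = 27.7, E = (4.4522, 30.372). ∠FEJ = 38.4° gives EJ at -94.900° from the x-axis; with |EJ| = 8.8, J = (3.7005, 21.604). ∠EJW = 106.1° gives JW at -21.000° from the x-axis; with |JW| = 16.6, W = (19.198, 15.655). ∠JWA = 93.9° gives WA at 65.100° from the x-axis; with |WA| = 19.6, A = (27.450, 33.433). ∠WAZ = 58.4° gives AZ at -173.30° from the x-axis; with |AZ| = 28.4, Z = (-0.75576, 30.120). Then |FZ| = |Z − F| = 30.693.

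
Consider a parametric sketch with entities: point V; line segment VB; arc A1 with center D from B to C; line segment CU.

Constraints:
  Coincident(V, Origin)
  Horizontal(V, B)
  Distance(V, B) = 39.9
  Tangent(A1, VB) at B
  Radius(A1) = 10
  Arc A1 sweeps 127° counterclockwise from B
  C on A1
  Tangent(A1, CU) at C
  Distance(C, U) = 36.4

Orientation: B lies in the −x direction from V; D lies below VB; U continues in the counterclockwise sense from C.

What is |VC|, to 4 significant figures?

50.49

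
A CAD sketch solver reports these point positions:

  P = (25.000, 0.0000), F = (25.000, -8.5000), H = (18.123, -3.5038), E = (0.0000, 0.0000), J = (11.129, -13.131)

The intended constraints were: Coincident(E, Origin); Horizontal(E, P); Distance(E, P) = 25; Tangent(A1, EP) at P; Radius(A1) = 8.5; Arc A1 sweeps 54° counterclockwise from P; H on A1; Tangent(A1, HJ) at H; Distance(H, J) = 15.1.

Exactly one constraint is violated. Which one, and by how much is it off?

Distance(H, J) = 15.1 — off by 3.20.

E = (0.00, 0.00) ✓; E.y = 0.00, P.y = 0.00 ✓; |EP| = 25.00 ✓; ∠(FP, PE) = 90.00° ✓; |FP| = 8.500 ✓; bearing(F→H) − bearing(F→P) = 54.00° ✓; |FH| = 8.500 ✓; ∠(FH, HJ) = 90.00° ✓; |HJ| = 11.90 ✗.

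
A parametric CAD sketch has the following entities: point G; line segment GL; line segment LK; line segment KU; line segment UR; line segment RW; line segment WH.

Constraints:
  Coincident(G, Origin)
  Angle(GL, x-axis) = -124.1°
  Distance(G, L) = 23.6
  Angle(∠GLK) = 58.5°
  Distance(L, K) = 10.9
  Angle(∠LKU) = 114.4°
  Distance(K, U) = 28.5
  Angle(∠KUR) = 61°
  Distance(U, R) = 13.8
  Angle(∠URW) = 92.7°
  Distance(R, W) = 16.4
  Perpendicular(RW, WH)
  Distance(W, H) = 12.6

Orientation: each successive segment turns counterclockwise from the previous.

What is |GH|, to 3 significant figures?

14.9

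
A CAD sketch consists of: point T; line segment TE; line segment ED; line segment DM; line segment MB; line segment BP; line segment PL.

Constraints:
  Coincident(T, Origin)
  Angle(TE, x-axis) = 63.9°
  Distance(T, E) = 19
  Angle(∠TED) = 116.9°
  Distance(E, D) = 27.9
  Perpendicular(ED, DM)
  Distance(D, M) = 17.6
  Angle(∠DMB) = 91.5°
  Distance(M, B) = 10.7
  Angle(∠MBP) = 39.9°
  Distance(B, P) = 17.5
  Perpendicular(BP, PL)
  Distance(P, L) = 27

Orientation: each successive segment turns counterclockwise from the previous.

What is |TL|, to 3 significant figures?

57.6

T is at the origin; TE runs at 63.9° with length 19.0, so E = (8.36, 17.1). ∠TED = 116.9° gives ED at 127° from the x-axis; with |ED| = 27.9, D = (-8.43, 39.3). The perpendicularity gives DM at right angles to ED, so DM runs at -143°; with |DM| = 17.6, M = (-22.5, 28.8). ∠DMB = 91.5° gives MB at -54.5° from the x-axis; with |MB| = 10.7, B = (-16.3, 20.0). ∠MBP = 39.9° gives BP at 85.6° from the x-axis; with |BP| = 17.5, P = (-14.9, 37.5). BP is perpendicular to PL, so PL runs at 176°; with |PL| = 27.0, L = (-41.9, 39.6). Then |TL| = |L − T| = 57.6.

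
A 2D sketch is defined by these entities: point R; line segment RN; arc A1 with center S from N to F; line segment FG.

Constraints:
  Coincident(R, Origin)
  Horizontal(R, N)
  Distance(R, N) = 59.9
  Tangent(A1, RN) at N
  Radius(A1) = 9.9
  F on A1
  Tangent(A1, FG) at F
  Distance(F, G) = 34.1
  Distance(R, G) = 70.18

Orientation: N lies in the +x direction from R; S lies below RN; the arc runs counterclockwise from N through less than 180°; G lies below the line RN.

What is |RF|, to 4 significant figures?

51.26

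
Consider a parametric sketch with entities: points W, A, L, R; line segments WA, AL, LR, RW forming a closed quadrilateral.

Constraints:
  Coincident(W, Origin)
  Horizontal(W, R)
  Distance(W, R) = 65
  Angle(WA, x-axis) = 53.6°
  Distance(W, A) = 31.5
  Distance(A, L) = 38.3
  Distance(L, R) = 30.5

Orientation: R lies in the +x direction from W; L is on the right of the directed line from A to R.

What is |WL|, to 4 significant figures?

36.92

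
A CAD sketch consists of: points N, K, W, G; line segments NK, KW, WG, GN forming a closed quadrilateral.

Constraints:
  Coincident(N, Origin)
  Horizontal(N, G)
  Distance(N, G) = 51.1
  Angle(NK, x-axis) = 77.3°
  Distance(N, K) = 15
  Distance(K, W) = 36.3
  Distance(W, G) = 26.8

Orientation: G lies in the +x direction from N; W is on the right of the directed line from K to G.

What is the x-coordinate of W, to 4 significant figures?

27.40

N is at the origin; NG is horizontal with |NG| = 51.1 and G in +x, so G = (51.1, 0). NK runs at 77.3° with |NK| = 15.0, so K = (3.298, 14.63). W is determined by |KW| = 36.3 and |WG| = 26.8 together: it lies at the intersection of circle(K, 36.3) and circle(G, 26.8). With |KG| = 49.99, the foot of the radical line on KG is 30.99 from K and the perpendicular offset is √(36.3² − 30.99²) = 18.90. Taking the right-of-KG solution: W = (27.40, -12.51).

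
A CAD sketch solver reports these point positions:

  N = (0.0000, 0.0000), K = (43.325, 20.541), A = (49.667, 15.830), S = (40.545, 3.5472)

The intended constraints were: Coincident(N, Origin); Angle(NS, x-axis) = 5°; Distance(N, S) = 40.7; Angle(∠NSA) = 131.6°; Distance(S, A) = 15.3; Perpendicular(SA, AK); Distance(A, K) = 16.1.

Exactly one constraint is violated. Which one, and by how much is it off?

Distance(A, K) = 16.1 — off by 8.20.

N = (0.00, 0.00) ✓; NS at 5.000° ✓; |NS| = 40.70 ✓; ∠NSA = 131.6° ✓; |SA| = 15.30 ✓; ∠(SA, AK) = 89.99° ✓; |AK| = 7.900 ✗.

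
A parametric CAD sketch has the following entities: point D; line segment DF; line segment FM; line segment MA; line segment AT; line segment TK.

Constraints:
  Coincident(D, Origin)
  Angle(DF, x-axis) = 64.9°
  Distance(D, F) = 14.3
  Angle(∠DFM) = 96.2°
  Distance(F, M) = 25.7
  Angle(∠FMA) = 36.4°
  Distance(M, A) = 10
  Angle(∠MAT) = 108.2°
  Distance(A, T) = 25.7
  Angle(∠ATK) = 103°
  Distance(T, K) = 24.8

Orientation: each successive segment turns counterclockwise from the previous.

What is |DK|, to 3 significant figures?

46.7

D is at the origin; DF runs at 64.9° with length 14.3, so F = (6.07, 12.9). ∠DFM = 96.2° gives FM at 149° from the x-axis; with |FM| = 25.7, M = (-15.9, 26.3). ∠FMA = 36.4° gives MA at -67.7° from the x-axis; with |MA| = 10.0, A = (-12.1, 17.0). ∠MAT = 108.2° gives AT at 4.10° from the x-axis; with |AT| = 25.7, T = (13.5, 18.9). ∠ATK = 103.0° gives TK at 81.1° from the x-axis; with |TK| = 24.8, K = (17.4, 43.4). Then |DK| = |K − D| = 46.7.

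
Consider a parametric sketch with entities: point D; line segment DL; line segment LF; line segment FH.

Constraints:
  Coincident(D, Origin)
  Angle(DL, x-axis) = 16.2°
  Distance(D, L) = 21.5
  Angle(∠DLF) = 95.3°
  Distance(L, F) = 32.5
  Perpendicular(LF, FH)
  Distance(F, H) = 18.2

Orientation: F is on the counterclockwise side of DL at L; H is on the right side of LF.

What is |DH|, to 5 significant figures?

52.517

D is at the origin; DL runs at 16.2° with length 21.5, so L = 21.5·(cos 16.2°, sin 16.2°) = (20.646, 5.9983). ∠DLF = 95.3°, so LF runs at 16.2° + (180° − 95.3°) = 100.90° from the x-axis; with |LF| = 32.5, F = L + 32.5·(cos 100.90°, sin 100.90°) = (14.501, 37.912). LF is perpendicular to FH; with |FH| = 18.2 on the right of LF, H = F + 18.2·(0.98196, 0.18910) = (32.372, 41.354). Then |DH| = |H − D| = 52.517.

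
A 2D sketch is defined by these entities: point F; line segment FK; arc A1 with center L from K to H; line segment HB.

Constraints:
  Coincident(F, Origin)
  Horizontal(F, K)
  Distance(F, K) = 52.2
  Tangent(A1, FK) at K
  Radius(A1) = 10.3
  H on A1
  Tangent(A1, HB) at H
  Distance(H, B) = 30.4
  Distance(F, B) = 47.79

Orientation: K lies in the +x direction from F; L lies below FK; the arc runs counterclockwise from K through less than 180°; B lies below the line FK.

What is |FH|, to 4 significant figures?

43.06

F is at the origin; F and K share the same y with |FK| = 52.2 and K on the +x side, so K = (52.20, 0.000). Since A1 is tangent to FK there, LK ⟂ FK, so L = K + (0, -10.3) = (52.20, -10.30). Since LH ⟂ HB (tangency), |LB| = √(10.3² + 30.4²) = 32.10 regardless of where H sits on A1. So B lies on both circle(F, 47.79) and circle(L, 32.10); the below-FK intersection is B = (32.15, -35.36). H is the foot of the tangent from B: H = (42.52, -6.786).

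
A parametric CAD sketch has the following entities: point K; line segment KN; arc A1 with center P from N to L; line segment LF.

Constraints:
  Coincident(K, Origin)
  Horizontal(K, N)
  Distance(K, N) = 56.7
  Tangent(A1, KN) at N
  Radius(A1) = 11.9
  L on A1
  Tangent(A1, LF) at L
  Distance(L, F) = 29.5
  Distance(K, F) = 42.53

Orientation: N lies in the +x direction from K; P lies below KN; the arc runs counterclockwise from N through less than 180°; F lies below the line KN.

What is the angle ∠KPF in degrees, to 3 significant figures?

46.0°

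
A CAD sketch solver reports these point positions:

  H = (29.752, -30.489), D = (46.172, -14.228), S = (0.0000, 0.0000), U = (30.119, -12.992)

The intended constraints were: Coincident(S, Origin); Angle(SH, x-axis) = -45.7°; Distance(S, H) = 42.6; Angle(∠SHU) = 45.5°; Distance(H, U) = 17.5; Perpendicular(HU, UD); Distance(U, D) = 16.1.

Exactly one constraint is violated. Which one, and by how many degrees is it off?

Perpendicular(HU, UD) — off by 3.20°.

S = (0.00, 0.00) ✓; SH at -45.70° ✓; |SH| = 42.60 ✓; ∠SHU = 45.50° ✓; |HU| = 17.50 ✓; ∠(HU, UD) = 93.20° ✗; |UD| = 16.10 ✓.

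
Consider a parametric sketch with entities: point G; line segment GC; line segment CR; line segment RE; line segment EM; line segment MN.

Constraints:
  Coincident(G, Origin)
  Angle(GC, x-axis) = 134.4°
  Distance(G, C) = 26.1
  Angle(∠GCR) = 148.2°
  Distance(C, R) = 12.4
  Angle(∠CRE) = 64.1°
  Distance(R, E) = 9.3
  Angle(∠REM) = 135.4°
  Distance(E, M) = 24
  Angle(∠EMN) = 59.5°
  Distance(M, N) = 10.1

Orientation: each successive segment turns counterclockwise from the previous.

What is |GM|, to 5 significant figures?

8.3210

G is at the origin; GC runs at 134.4° with length 26.1, so C = (-18.261, 18.648). ∠GCR = 148.2° gives CR at 166.20° from the x-axis; with |CR| = 12.4, R = (-30.303, 21.606). ∠CRE = 64.1° gives RE at -77.900° from the x-axis; with |RE| = 9.3, E = (-28.354, 12.512). ∠REM = 135.4° gives EM at -33.300° from the x-axis; with |EM| = 24.0, M = (-8.2944, -0.66438). Then |GM| = |M − G| = 8.3210.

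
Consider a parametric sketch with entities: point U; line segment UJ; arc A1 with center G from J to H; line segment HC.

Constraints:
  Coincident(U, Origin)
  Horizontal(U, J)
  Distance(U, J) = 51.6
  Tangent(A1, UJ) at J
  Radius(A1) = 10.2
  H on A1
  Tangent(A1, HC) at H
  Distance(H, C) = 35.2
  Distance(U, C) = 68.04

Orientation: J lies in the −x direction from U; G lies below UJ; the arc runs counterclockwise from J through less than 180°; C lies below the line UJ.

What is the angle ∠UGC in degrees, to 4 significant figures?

97.75°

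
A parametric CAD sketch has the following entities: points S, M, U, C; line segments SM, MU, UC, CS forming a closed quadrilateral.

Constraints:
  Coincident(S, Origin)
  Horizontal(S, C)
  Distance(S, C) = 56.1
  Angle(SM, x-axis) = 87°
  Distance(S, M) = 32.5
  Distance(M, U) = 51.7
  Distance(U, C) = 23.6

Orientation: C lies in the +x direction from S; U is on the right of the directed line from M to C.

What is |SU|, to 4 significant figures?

34.83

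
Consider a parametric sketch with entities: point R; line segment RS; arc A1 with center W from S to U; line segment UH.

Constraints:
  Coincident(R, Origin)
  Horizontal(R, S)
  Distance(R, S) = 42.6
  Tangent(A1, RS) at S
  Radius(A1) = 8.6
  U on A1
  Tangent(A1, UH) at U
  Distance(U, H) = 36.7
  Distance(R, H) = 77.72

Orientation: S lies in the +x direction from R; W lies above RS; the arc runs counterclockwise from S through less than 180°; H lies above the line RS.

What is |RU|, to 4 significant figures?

50.07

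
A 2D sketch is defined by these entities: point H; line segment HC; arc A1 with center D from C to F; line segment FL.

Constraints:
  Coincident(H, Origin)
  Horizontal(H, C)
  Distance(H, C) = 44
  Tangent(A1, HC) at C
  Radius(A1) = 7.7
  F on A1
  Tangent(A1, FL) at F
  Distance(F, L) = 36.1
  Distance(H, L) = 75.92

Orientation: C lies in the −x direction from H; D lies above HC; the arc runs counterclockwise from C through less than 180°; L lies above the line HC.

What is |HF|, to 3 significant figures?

41.2

H is at the origin; HC is horizontal with |HC| = 44.0 and C on the −x side, so C = (-44.0, 0.00). Since A1 is tangent to HC there, DC ⟂ HC, so D = C + (0, 7.7) = (-44.0, 7.70). Since DF ⟂ FL (tangency), |DL| = √(7.7² + 36.1²) = 36.9 regardless of where F sits on A1. So L lies on both circle(H, 75.92) and circle(D, 36.9); the above-HC intersection is L = (-66.2, 37.2). F is the foot of the tangent from L: F = (-38.9, 13.5).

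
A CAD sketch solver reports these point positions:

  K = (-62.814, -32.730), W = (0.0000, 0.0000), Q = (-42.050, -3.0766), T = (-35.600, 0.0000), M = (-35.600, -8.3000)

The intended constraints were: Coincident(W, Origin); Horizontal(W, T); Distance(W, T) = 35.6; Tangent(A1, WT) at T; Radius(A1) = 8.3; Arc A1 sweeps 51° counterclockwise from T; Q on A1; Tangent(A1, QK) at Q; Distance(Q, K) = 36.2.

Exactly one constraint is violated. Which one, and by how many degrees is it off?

Tangent(A1, QK) at Q — off by 4.00°.

W = (0.00, 0.00) ✓; W.y = 0.00, T.y = 0.00 ✓; |WT| = 35.60 ✓; ∠(MT, TW) = 90.00° ✓; |MT| = 8.300 ✓; bearing(M→Q) − bearing(M→T) = 51.00° ✓; |MQ| = 8.300 ✓; ∠(MQ, QK) = 86.00° ✗; |QK| = 36.20 ✓.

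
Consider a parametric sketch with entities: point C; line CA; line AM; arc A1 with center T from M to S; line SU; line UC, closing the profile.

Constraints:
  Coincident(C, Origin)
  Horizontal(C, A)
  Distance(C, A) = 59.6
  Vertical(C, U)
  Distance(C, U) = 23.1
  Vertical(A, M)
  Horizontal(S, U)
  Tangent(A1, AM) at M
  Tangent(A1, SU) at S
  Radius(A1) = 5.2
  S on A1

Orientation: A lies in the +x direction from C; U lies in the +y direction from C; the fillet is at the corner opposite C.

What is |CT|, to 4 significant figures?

57.27

C is at the origin; C and A share the same y with |CA| = 59.6 and A on the +x side, so A = (59.60, 0.000). C and U share the same x with |CU| = 23.1 and U on the +y side, so U = (0.000, 23.10). The virtual corner opposite C is at (59.60, 23.10). Tangency of A1 to AM means the radius TM is perpendicular to AM and A1 meets SU tangentially, so TS is at right angles to SU, with radius 5.2, so the center T sits 5.2 in from both sides at T = (54.40, 17.90). Then |CT| = |T − C| = 57.27.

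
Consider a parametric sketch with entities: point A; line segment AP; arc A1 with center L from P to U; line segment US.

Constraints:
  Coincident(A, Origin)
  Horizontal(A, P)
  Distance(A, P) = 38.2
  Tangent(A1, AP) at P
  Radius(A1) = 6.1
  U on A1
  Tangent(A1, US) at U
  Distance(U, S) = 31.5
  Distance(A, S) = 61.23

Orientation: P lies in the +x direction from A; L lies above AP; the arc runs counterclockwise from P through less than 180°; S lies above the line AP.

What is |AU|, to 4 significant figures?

44.51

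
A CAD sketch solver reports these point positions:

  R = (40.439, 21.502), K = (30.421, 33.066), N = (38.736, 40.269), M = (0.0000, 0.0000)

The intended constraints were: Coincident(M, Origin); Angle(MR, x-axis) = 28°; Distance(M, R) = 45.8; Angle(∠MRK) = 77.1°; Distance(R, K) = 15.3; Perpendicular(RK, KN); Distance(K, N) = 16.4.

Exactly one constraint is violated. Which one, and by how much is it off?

Distance(K, N) = 16.4 — off by 5.40.

M = (0.00, 0.00) ✓; MR at 28.00° ✓; |MR| = 45.80 ✓; ∠MRK = 77.10° ✓; |RK| = 15.30 ✓; ∠(RK, KN) = 90.00° ✓; |KN| = 11.00 ✗.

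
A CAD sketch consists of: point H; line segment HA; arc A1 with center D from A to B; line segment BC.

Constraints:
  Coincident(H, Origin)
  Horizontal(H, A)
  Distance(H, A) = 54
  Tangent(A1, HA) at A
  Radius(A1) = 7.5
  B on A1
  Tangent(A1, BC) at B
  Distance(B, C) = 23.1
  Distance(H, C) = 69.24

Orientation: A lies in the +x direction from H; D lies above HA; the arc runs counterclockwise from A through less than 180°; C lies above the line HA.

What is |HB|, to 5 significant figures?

61.923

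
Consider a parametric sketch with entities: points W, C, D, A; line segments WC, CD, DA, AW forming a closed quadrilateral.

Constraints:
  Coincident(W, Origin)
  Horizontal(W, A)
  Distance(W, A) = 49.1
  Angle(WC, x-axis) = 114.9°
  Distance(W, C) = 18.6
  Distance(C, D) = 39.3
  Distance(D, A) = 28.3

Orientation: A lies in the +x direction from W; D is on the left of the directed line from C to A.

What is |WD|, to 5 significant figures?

38.064

Checks: |WA| = 49.10 ✓; |WC| = 18.60 ✓; |CD| = 39.30 ✓; |DA| = 28.30 ✓.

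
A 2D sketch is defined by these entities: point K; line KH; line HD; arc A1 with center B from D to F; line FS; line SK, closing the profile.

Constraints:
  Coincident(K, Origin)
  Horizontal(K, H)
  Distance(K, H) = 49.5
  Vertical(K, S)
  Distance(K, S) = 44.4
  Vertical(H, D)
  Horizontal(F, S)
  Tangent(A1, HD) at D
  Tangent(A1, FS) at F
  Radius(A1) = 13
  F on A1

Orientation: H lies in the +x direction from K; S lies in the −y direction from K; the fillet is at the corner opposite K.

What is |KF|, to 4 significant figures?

57.48

K is at the origin; K and H share the same y with |KH| = 49.5 and H on the +x side, so H = (49.50, 0.000). K and S share the same x with |KS| = 44.4 and S on the −y side, so S = (0.000, -44.40). The virtual corner opposite K is at (49.50, -44.40). Tangency of A1 to HD means the radius BD is perpendicular to HD and A1 meets FS tangentially, so BF is at right angles to FS, with radius 13.0, so the center B sits 13.0 in from both sides at B = (36.50, -31.40). That places the tangent points at D = (49.50, -31.40) on HD and F = (36.50, -44.40) on FS. Then |KF| = |F − K| = 57.48.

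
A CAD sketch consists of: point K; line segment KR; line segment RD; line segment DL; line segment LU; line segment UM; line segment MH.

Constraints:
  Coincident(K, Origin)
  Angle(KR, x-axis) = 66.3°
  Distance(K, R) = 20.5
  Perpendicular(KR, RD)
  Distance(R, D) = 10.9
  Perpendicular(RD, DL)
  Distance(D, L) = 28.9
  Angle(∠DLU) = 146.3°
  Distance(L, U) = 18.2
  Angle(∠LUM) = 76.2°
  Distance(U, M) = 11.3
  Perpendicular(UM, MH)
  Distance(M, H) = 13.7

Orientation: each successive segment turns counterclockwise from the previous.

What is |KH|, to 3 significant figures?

6.79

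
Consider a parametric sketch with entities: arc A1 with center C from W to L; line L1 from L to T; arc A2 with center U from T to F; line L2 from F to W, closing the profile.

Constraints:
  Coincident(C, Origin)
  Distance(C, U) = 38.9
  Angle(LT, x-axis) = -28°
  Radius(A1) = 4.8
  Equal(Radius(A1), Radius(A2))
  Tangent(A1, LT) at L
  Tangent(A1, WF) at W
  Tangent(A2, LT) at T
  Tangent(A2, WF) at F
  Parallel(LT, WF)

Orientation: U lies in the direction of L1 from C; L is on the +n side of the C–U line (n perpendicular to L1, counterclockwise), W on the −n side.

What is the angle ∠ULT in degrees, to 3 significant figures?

7.03°

Tangency of A1 to both parallel lines with radius 4.8 puts L and W at C ± 4.8·n: L = (2.25, 4.24), W = (-2.25, -4.24). Equal radii place T and F the same way about U: T = U + 4.8·n = (36.6, -14.0), F = U − 4.8·n = (32.1, -22.5). Then cos ∠ULT = LU·LT / (|LU||LT|), giving 7.03°.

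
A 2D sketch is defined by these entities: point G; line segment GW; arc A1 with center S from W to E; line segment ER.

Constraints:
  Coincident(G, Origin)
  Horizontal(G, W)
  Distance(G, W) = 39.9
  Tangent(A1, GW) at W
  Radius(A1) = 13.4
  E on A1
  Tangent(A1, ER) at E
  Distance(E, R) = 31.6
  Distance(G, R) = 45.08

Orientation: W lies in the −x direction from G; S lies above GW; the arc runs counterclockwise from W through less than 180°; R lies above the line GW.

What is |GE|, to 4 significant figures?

28.75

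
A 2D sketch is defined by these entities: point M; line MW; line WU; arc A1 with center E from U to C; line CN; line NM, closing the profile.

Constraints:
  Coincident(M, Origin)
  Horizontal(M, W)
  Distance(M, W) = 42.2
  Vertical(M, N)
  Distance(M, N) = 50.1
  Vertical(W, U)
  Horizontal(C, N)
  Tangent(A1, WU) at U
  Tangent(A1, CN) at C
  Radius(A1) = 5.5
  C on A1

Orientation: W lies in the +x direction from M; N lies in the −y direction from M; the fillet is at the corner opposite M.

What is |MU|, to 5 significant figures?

61.400

M is at the origin; MW is horizontal with |MW| = 42.2 and W on the +x side, so W = (42.200, 0.0000). M and N share the same x with |MN| = 50.1 and N on the −y side, so N = (0.0000, -50.100). The virtual corner opposite M is at (42.200, -50.100). Tangency of A1 to WU means the radius EU is perpendicular to WU and A1 meets CN tangentially, so EC is at right angles to CN, with radius 5.5, so the center E sits 5.5 in from both sides at E = (36.700, -44.600). That places the tangent points at U = (42.200, -44.600) on WU and C = (36.700, -50.100) on CN. Then |MU| = |U − M| = 61.400.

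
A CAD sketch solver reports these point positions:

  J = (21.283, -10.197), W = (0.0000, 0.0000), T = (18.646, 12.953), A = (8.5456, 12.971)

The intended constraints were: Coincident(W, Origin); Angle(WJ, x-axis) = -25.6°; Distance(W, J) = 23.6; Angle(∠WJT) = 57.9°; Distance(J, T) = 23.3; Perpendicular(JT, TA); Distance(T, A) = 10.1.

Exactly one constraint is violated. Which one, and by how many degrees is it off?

Perpendicular(JT, TA) — off by 6.60°.

W = (0.00, 0.00) ✓; WJ at -25.60° ✓; |WJ| = 23.60 ✓; ∠WJT = 57.90° ✓; |JT| = 23.30 ✓; ∠(JT, TA) = 83.40° ✗; |TA| = 10.10 ✓.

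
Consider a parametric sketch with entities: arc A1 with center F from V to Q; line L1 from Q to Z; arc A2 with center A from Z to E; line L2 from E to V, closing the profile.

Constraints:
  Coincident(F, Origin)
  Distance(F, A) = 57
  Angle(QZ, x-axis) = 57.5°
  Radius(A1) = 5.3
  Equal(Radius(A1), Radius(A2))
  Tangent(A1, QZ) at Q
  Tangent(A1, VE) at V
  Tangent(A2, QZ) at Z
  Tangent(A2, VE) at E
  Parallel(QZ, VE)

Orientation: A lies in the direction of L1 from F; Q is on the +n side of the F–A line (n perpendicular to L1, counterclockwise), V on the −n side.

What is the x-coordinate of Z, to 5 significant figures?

26.156

The slot axis is L1's direction at 57.5°, so u = (cos 57.5°, sin 57.5°) = (0.53730, 0.84339) and n = (−sin 57.5°, cos 57.5°) = (-0.84339, 0.53730). F is at the origin and A lies 57.0 along u from F, so A = 57.0·u = (30.626, 48.073). Tangency of A1 to both parallel lines with radius 5.3 puts Q and V at F ± 5.3·n: Q = (-4.4700, 2.8477), V = (4.4700, -2.8477). Equal radii place Z and E the same way about A: Z = A + 5.3·n = (26.156, 50.921), E = A − 5.3·n = (35.096, 45.226). So Z.x = 26.156.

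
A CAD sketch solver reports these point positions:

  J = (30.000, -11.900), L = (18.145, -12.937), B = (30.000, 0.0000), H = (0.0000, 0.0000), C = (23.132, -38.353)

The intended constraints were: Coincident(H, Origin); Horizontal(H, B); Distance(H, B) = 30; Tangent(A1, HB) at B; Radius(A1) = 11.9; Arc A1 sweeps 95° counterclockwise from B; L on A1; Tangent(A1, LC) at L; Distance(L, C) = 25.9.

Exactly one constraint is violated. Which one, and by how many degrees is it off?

Tangent(A1, LC) at L — off by 6.10°.

H = (0.00, 0.00) ✓; H.y = 0.00, B.y = 0.00 ✓; |HB| = 30.00 ✓; ∠(JB, BH) = 90.00° ✓; |JB| = 11.90 ✓; bearing(J→L) − bearing(J→B) = 95.00° ✓; |JL| = 11.90 ✓; ∠(JL, LC) = 83.90° ✗; |LC| = 25.90 ✓.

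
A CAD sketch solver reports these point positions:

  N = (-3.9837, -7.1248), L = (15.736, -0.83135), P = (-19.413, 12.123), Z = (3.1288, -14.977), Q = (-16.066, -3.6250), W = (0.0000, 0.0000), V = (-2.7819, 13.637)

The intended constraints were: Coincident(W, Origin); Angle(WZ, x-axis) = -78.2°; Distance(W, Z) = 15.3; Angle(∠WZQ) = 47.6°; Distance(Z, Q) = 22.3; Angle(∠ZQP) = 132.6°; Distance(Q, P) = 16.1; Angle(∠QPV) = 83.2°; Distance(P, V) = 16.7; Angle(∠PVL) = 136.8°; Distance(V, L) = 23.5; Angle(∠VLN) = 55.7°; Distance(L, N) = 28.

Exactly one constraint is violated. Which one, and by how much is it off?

Distance(L, N) = 28 — off by 7.30.

W = (0.00, 0.00) ✓; WZ at -78.20° ✓; |WZ| = 15.30 ✓; ∠WZQ = 47.60° ✓; |ZQ| = 22.30 ✓; ∠ZQP = 132.6° ✓; |QP| = 16.10 ✓; ∠QPV = 83.20° ✓; |PV| = 16.70 ✓; ∠PVL = 136.8° ✓; |VL| = 23.50 ✓; ∠VLN = 55.70° ✓; |LN| = 20.70 ✗.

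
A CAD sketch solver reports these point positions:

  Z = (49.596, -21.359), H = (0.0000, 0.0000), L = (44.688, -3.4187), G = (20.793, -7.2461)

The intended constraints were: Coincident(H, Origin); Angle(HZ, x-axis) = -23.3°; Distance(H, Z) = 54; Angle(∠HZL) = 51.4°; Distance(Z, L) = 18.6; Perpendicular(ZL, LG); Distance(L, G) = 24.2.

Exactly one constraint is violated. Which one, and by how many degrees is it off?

Perpendicular(ZL, LG) — off by 6.20°.

H = (0.00, 0.00) ✓; HZ at -23.30° ✓; |HZ| = 54.00 ✓; ∠HZL = 51.40° ✓; |ZL| = 18.60 ✓; ∠(ZL, LG) = 83.80° ✗; |LG| = 24.20 ✓.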